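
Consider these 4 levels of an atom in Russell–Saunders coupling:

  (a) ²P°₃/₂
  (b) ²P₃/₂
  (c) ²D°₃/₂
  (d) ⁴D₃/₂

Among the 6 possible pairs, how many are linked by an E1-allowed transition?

2

(a)–(b): allowed.
(a)–(c): forbidden (parity).
(a)–(d): forbidden (ΔS).
(b)–(c): allowed.
(b)–(d): forbidden (parity, ΔS).
(c)–(d): forbidden (ΔS).
Allowed pairs: 2 of 6.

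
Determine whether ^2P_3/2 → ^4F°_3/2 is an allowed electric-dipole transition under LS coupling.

Initial level: S=1/2, L=1, J=3/2, parity even. Final level: S=3/2, L=3, J=3/2, parity odd.
Parity must change: even → odd — ✓.
ΔS = 0: S: 1/2 → 3/2 — ✗.
ΔL = 0, ±1 (not L=0↔0): L: 1 → 3, ΔL = +2 — ✗.
ΔJ = 0, ±1 (not J=0↔0): J: 3/2 → 3/2, ΔJ = +0 — ✓.
Rule(s) violated: ΔS, ΔL.

forbidden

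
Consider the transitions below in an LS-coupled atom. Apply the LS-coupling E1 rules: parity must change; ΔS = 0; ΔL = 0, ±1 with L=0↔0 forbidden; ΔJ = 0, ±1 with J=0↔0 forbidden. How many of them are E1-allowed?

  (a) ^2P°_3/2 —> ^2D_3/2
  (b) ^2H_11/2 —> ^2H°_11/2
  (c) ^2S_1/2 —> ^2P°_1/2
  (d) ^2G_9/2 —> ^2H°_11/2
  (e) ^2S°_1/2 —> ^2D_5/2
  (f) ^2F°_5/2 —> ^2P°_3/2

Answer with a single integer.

(a) allowed
(b) allowed
(c) allowed
(d) allowed
(e) forbidden (ΔL, ΔJ fail)
(f) forbidden (parity, ΔL fail)
Total allowed: 4 of 6.

4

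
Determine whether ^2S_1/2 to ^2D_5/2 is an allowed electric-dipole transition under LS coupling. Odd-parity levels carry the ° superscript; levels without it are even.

forbidden

Initial level: S=1/2, L=0, J=1/2, parity even. Final level: S=1/2, L=2, J=5/2, parity even.
Parity must change: even → even — fails.
ΔS = 0: S: 1/2 → 1/2 — ok.
ΔL = 0, ±1 (not L=0↔0): L: 0 → 2, ΔL = +2 — fails.
ΔJ = 0, ±1 (not J=0↔0): J: 1/2 → 5/2, ΔJ = +2 — fails.
Rule(s) violated: parity, ΔL, ΔJ.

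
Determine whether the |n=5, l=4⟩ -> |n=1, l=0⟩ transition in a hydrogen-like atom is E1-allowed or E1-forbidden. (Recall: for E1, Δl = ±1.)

forbidden

Initial l = 4, final l = 0, so Δl = -4. E1 requires Δl = ±1: fails.
The transition is electric-dipole forbidden.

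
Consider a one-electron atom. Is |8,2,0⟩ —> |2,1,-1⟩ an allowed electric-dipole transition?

allowed

Initial l = 2, final l = 1, so Δl = -1. E1 requires Δl = ±1: passes.
m_l: 0 → -1 (Δm_l = -1). |Δm_l| ≤ 1 passes.
All E1 selection rules are satisfied.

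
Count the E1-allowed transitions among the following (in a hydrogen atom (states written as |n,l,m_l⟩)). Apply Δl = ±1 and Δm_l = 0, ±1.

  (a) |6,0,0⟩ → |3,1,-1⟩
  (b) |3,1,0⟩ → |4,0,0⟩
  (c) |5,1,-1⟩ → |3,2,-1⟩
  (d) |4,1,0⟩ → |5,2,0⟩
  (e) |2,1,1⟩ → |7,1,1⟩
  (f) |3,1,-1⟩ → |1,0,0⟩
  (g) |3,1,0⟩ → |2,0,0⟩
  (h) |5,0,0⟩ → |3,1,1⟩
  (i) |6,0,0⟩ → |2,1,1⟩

8

(a) allowed
(b) allowed
(c) allowed
(d) allowed
(e) forbidden — Δl = +0 (E1 requires Δl = ±1)
(f) allowed
(g) allowed
(h) allowed
(i) allowed
Total allowed: 8 of 9.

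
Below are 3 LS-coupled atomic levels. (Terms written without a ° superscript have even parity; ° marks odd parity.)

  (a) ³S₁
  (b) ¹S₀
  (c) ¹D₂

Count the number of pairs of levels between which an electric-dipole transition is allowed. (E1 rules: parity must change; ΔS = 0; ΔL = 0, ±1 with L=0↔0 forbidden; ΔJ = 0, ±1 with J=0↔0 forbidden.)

0

(a)–(b): forbidden (parity, ΔS, ΔL).
(a)–(c): forbidden (parity, ΔS, ΔL).
(b)–(c): forbidden (parity, ΔL, ΔJ).
Allowed pairs: 0 of 3.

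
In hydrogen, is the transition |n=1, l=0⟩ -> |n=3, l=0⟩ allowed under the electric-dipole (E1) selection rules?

l: 0 → 0 (Δl = +0). Δl = ±1 violated.
The transition is electric-dipole forbidden.

forbidden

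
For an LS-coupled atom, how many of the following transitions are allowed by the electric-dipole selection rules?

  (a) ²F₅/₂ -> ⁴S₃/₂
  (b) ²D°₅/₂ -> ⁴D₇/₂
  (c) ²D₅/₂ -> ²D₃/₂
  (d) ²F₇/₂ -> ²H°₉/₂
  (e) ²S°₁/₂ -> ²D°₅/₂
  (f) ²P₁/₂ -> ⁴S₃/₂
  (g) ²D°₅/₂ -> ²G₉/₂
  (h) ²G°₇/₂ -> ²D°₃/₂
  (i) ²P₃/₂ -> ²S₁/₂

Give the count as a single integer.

0

(a) forbidden (parity, ΔS, ΔL fail)
(b) forbidden (ΔS fails)
(c) forbidden (parity fails)
(d) forbidden (ΔL fails)
(e) forbidden (parity, ΔL, ΔJ fail)
(f) forbidden (parity, ΔS fail)
(g) forbidden (ΔL, ΔJ fail)
(h) forbidden (parity, ΔL, ΔJ fail)
(i) forbidden (parity fails)
Total allowed: 0 of 9.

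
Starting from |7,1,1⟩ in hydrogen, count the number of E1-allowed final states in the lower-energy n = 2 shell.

1

E1 requires Δl = ±1, so l_f ∈ {0, 2}; with 0 ≤ l_f ≤ n_f−1 = 1, the allowed l_f values are {0}.
For l_f = 0: m_f ∈ {m_i−1, m_i, m_i+1} ∩ [−0, 0] = {0} → 1 state.
Total: 1.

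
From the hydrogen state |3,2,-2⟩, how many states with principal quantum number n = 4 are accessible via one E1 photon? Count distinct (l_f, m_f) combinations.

E1 requires Δl = ±1, so l_f ∈ {1, 3}; with 0 ≤ l_f ≤ n_f−1 = 3, the allowed l_f values are {1, 3}.
For l_f = 1: m_f ∈ {m_i−1, m_i, m_i+1} ∩ [−1, 1] = {-1} → 1 state.
For l_f = 3: m_f ∈ {m_i−1, m_i, m_i+1} ∩ [−3, 3] = {-3, -2, -1} → 3 states.
Total: 4.

4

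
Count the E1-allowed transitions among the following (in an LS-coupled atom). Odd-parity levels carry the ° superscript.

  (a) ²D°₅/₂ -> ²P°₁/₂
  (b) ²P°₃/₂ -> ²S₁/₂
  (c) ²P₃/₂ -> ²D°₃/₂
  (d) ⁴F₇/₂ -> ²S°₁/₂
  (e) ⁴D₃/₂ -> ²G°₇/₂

2

(a) forbidden (parity, ΔJ fail)
(b) allowed
(c) allowed
(d) forbidden (ΔS, ΔL, ΔJ fail)
(e) forbidden (ΔS, ΔL, ΔJ fail)
Total allowed: 2 of 5.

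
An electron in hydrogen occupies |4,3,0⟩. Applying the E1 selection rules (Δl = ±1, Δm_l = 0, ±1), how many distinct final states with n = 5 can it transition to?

6

E1 requires Δl = ±1, so l_f ∈ {2, 4}; with 0 ≤ l_f ≤ n_f−1 = 4, the allowed l_f values are {2, 4}.
For l_f = 2: m_f ∈ {m_i−1, m_i, m_i+1} ∩ [−2, 2] = {-1, 0, 1} → 3 states.
For l_f = 4: m_f ∈ {m_i−1, m_i, m_i+1} ∩ [−4, 4] = {-1, 0, 1} → 3 states.
Total: 6.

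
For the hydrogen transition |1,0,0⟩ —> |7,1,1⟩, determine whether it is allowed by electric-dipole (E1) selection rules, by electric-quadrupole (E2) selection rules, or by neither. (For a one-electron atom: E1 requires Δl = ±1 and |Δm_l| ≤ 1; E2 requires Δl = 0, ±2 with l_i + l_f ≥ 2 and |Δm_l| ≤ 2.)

E1

Δl = 1 − 0 = +1; l_i + l_f = 1.
Δm_l = +1.
E1 (Δl = ±1, |Δm_l| ≤ 1): satisfied.
E2 (Δl = 0,±2, l_i+l_f ≥ 2, |Δm_l| ≤ 2): not satisfied.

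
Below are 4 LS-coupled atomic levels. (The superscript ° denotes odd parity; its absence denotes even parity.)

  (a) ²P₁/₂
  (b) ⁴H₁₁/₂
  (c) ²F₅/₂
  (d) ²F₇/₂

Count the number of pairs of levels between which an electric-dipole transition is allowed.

(a)–(b): forbidden (parity, ΔS, ΔL, ΔJ).
(a)–(c): forbidden (parity, ΔL, ΔJ).
(a)–(d): forbidden (parity, ΔL, ΔJ).
(b)–(c): forbidden (parity, ΔS, ΔL, ΔJ).
(b)–(d): forbidden (parity, ΔS, ΔL, ΔJ).
(c)–(d): forbidden (parity).
Allowed pairs: 0 of 6.

0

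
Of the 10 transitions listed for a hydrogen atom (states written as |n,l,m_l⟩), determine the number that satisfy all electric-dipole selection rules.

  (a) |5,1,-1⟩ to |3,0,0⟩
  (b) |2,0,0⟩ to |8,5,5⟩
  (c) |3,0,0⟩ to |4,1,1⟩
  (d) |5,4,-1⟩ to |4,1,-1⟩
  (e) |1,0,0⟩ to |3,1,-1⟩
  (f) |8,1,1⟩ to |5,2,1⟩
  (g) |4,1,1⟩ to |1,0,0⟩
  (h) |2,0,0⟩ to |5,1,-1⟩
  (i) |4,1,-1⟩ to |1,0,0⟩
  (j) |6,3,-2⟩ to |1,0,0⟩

7

(a) allowed
(b) forbidden — Δl = +5 (E1 requires Δl = ±1); Δm_l = +5 (E1 requires Δm_l = 0, ±1)
(c) allowed
(d) forbidden — Δl = -3 (E1 requires Δl = ±1)
(e) allowed
(f) allowed
(g) allowed
(h) allowed
(i) allowed
(j) forbidden — Δl = -3 (E1 requires Δl = ±1); Δm_l = +2 (E1 requires Δm_l = 0, ±1)
Total allowed: 7 of 10.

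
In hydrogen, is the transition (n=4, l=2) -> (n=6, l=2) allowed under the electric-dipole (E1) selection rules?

l: 2 → 2 (Δl = +0). Δl = ±1 ✗.
The transition is electric-dipole forbidden.

forbidden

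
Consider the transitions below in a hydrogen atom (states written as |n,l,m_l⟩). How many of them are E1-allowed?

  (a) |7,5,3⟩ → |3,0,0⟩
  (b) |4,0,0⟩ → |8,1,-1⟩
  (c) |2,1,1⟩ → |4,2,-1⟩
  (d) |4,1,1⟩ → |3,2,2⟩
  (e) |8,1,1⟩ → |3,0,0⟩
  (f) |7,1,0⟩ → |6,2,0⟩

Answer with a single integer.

(a) forbidden — Δl = -5 (E1 requires Δl = ±1); Δm_l = -3 (E1 requires Δm_l = 0, ±1)
(b) allowed
(c) forbidden — Δm_l = -2 (E1 requires Δm_l = 0, ±1)
(d) allowed
(e) allowed
(f) allowed
Total allowed: 4 of 6.

4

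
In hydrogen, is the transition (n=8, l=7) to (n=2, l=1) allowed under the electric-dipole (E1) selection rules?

forbidden

Initial l = 7, final l = 1, so Δl = -6. E1 requires Δl = ±1: fails.
The transition is electric-dipole forbidden.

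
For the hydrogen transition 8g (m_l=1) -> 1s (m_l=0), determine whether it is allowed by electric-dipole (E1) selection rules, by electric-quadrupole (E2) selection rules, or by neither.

Δl = 0 − 4 = -4; l_i + l_f = 4.
Δm_l = -1.
E1 (Δl = ±1, |Δm_l| ≤ 1): not satisfied.
E2 (Δl = 0,±2, l_i+l_f ≥ 2, |Δm_l| ≤ 2): not satisfied.

neither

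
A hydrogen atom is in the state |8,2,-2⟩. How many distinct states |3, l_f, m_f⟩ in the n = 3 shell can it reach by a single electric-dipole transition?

1

E1 requires Δl = ±1, so l_f ∈ {1, 3}; with 0 ≤ l_f ≤ n_f−1 = 2, the allowed l_f values are {1}.
For l_f = 1: m_f ∈ {m_i−1, m_i, m_i+1} ∩ [−1, 1] = {-1} → 1 state.
Total: 1.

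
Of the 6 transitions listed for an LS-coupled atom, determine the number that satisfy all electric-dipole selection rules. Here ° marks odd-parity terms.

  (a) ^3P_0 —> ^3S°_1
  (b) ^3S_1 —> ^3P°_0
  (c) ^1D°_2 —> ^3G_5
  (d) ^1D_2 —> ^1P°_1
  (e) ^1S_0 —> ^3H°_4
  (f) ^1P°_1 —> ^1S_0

(a) allowed
(b) allowed
(c) forbidden (ΔS, ΔL, ΔJ fail)
(d) allowed
(e) forbidden (ΔS, ΔL, ΔJ fail)
(f) allowed
Total allowed: 4 of 6.

4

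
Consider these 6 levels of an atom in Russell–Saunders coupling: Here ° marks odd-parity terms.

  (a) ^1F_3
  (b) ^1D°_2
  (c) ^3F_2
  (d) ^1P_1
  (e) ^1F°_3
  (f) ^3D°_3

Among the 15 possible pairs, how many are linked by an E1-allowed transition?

(a)–(b): allowed.
(a)–(c): forbidden (parity, ΔS).
(a)–(d): forbidden (parity, ΔL, ΔJ).
(a)–(e): allowed.
(a)–(f): forbidden (ΔS).
(b)–(c): forbidden (ΔS).
(b)–(d): allowed.
(b)–(e): forbidden (parity).
(b)–(f): forbidden (parity, ΔS).
(c)–(d): forbidden (parity, ΔS, ΔL).
(c)–(e): forbidden (ΔS).
(c)–(f): allowed.
(d)–(e): forbidden (ΔL, ΔJ).
(d)–(f): forbidden (ΔS, ΔJ).
(e)–(f): forbidden (parity, ΔS).
Allowed pairs: 4 of 15.

4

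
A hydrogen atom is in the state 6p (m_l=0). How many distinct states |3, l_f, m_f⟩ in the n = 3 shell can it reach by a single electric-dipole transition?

E1 requires Δl = ±1, so l_f ∈ {0, 2}; with 0 ≤ l_f ≤ n_f−1 = 2, the allowed l_f values are {0, 2}.
For l_f = 0: m_f ∈ {m_i−1, m_i, m_i+1} ∩ [−0, 0] = {0} → 1 state.
For l_f = 2: m_f ∈ {m_i−1, m_i, m_i+1} ∩ [−2, 2] = {-1, 0, 1} → 3 states.
Total: 4.

4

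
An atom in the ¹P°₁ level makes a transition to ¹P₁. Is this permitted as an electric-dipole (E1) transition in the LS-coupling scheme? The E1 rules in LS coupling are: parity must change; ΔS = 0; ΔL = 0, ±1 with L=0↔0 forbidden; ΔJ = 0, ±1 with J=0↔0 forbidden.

Initial level: S=0, L=1, J=1, parity odd. Final level: S=0, L=1, J=1, parity even.
Parity must change: odd → even — passes.
ΔS = 0: S: 0 → 0 — passes.
ΔL = 0, ±1 (not L=0↔0): L: 1 → 1, ΔL = +0 — passes.
ΔJ = 0, ±1 (not J=0↔0): J: 1 → 1, ΔJ = +0 — passes.
All four E1 rules are satisfied.

allowed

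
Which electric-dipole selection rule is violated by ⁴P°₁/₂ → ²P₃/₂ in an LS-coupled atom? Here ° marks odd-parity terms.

Reading off the term symbols: S 3/2→1/2, L 1→1, J 1/2→3/2, parity odd→even.
ΔJ = 0, ±1 (not J=0↔0): J: 1/2 → 3/2, ΔJ = +1 — ok.
ΔS = 0: S: 3/2 → 1/2 — fails.
ΔL = 0, ±1 (not L=0↔0): L: 1 → 1, ΔL = +0 — ok.
Parity must change: odd → even — ok.

the ΔS = 0 rule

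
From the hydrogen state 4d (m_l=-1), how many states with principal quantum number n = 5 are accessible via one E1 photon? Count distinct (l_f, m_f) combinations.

5

E1 requires Δl = ±1, so l_f ∈ {1, 3}; with 0 ≤ l_f ≤ n_f−1 = 4, the allowed l_f values are {1, 3}.
For l_f = 1: m_f ∈ {m_i−1, m_i, m_i+1} ∩ [−1, 1] = {-1, 0} → 2 states.
For l_f = 3: m_f ∈ {m_i−1, m_i, m_i+1} ∩ [−3, 3] = {-2, -1, 0} → 3 states.
Total: 5.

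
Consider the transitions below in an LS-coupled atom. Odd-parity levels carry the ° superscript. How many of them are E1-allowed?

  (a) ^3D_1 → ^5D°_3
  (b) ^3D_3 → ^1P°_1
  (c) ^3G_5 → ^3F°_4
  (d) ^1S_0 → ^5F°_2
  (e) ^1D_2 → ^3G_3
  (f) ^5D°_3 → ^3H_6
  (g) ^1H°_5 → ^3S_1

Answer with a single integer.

1

(a) forbidden (ΔS, ΔJ fail)
(b) forbidden (ΔS, ΔJ fail)
(c) allowed
(d) forbidden (ΔS, ΔL, ΔJ fail)
(e) forbidden (parity, ΔS, ΔL fail)
(f) forbidden (ΔS, ΔL, ΔJ fail)
(g) forbidden (ΔS, ΔL, ΔJ fail)
Total allowed: 1 of 7.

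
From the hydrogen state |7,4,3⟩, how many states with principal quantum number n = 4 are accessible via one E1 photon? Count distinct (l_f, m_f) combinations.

2

E1 requires Δl = ±1, so l_f ∈ {3, 5}; with 0 ≤ l_f ≤ n_f−1 = 3, the allowed l_f values are {3}.
For l_f = 3: m_f ∈ {m_i−1, m_i, m_i+1} ∩ [−3, 3] = {2, 3} → 2 states.
Total: 2.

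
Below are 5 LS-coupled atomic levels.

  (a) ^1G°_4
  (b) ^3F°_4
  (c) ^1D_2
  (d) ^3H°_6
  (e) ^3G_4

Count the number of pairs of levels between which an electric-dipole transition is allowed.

1

(a)–(b): forbidden (parity, ΔS).
(a)–(c): forbidden (ΔL, ΔJ).
(a)–(d): forbidden (parity, ΔS, ΔJ).
(a)–(e): forbidden (ΔS).
(b)–(c): forbidden (ΔS, ΔJ).
(b)–(d): forbidden (parity, ΔL, ΔJ).
(b)–(e): allowed.
(c)–(d): forbidden (ΔS, ΔL, ΔJ).
(c)–(e): forbidden (parity, ΔS, ΔL, ΔJ).
(d)–(e): forbidden (ΔJ).
Allowed pairs: 1 of 10.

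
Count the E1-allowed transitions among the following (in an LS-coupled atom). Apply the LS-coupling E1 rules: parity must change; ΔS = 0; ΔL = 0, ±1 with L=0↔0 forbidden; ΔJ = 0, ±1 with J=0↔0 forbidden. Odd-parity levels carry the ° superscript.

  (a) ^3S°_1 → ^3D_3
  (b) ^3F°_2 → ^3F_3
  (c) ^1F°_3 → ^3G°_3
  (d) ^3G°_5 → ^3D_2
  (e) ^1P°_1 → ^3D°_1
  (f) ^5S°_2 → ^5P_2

(a) forbidden (ΔL, ΔJ fail)
(b) allowed
(c) forbidden (parity, ΔS fail)
(d) forbidden (ΔL, ΔJ fail)
(e) forbidden (parity, ΔS fail)
(f) allowed
Total allowed: 2 of 6.

2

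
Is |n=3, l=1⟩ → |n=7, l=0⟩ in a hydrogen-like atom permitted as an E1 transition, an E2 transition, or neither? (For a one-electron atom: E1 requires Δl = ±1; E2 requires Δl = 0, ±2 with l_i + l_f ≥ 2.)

E1

Δl = 0 − 1 = -1; l_i + l_f = 1.
E1 (Δl = ±1): satisfied.
E2 (Δl = 0,±2, l_i+l_f ≥ 2): not satisfied.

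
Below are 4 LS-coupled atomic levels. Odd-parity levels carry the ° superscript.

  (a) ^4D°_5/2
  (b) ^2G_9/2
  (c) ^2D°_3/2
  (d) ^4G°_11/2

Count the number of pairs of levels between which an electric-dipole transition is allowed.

(a)–(b): forbidden (ΔS, ΔL, ΔJ).
(a)–(c): forbidden (parity, ΔS).
(a)–(d): forbidden (parity, ΔL, ΔJ).
(b)–(c): forbidden (ΔL, ΔJ).
(b)–(d): forbidden (ΔS).
(c)–(d): forbidden (parity, ΔS, ΔL, ΔJ).
Allowed pairs: 0 of 6.

0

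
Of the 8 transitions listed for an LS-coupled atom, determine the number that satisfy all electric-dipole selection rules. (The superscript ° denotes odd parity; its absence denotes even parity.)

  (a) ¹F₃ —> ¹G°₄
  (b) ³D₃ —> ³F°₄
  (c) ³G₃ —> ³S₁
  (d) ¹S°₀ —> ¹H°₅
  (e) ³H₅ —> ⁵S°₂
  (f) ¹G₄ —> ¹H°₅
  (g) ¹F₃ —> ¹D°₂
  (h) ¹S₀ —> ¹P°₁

(a) allowed
(b) allowed
(c) forbidden (parity, ΔL, ΔJ fail)
(d) forbidden (parity, ΔL, ΔJ fail)
(e) forbidden (ΔS, ΔL, ΔJ fail)
(f) allowed
(g) allowed
(h) allowed
Total allowed: 5 of 8.

5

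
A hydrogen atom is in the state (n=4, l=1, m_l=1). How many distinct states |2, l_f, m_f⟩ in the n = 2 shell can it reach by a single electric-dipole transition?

E1 requires Δl = ±1, so l_f ∈ {0, 2}; with 0 ≤ l_f ≤ n_f−1 = 1, the allowed l_f values are {0}.
For l_f = 0: m_f ∈ {m_i−1, m_i, m_i+1} ∩ [−0, 0] = {0} → 1 state.
Total: 1.

1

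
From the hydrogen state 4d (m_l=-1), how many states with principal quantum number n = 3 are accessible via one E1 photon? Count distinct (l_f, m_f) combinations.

E1 requires Δl = ±1, so l_f ∈ {1, 3}; with 0 ≤ l_f ≤ n_f−1 = 2, the allowed l_f values are {1}.
For l_f = 1: m_f ∈ {m_i−1, m_i, m_i+1} ∩ [−1, 1] = {-1, 0} → 2 states.
Total: 2.

2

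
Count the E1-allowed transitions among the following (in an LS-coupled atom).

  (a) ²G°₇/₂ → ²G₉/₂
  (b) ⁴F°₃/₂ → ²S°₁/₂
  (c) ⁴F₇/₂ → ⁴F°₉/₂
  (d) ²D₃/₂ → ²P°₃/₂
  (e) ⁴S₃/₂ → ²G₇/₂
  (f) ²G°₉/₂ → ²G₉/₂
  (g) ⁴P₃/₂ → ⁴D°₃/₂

(a) allowed
(b) forbidden (parity, ΔS, ΔL fail)
(c) allowed
(d) allowed
(e) forbidden (parity, ΔS, ΔL, ΔJ fail)
(f) allowed
(g) allowed
Total allowed: 5 of 7.

5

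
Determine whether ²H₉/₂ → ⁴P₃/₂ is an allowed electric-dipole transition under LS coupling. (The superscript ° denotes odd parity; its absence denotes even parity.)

forbidden

Reading off the term symbols: S 1/2→3/2, L 5→1, J 9/2→3/2, parity even→even.
Parity must change: even → even — fails.
ΔS = 0: S: 1/2 → 3/2 — fails.
ΔL = 0, ±1 (not L=0↔0): L: 5 → 1, ΔL = -4 — fails.
ΔJ = 0, ±1 (not J=0↔0): J: 9/2 → 3/2, ΔJ = -3 — fails.
Rule(s) violated: parity, ΔS, ΔL, ΔJ.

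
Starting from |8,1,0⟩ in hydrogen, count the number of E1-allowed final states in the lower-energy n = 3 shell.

E1 requires Δl = ±1, so l_f ∈ {0, 2}; with 0 ≤ l_f ≤ n_f−1 = 2, the allowed l_f values are {0, 2}.
For l_f = 0: m_f ∈ {m_i−1, m_i, m_i+1} ∩ [−0, 0] = {0} → 1 state.
For l_f = 2: m_f ∈ {m_i−1, m_i, m_i+1} ∩ [−2, 2] = {-1, 0, 1} → 3 states.
Total: 4.

4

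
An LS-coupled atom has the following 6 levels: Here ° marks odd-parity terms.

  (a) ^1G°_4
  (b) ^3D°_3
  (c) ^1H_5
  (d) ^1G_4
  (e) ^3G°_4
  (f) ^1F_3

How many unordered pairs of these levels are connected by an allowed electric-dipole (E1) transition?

(a)–(b): forbidden (parity, ΔS, ΔL).
(a)–(c): allowed.
(a)–(d): allowed.
(a)–(e): forbidden (parity, ΔS).
(a)–(f): allowed.
(b)–(c): forbidden (ΔS, ΔL, ΔJ).
(b)–(d): forbidden (ΔS, ΔL).
(b)–(e): forbidden (parity, ΔL).
(b)–(f): forbidden (ΔS).
(c)–(d): forbidden (parity).
(c)–(e): forbidden (ΔS).
(c)–(f): forbidden (parity, ΔL, ΔJ).
(d)–(e): forbidden (ΔS).
(d)–(f): forbidden (parity).
(e)–(f): forbidden (ΔS).
Allowed pairs: 3 of 15.

3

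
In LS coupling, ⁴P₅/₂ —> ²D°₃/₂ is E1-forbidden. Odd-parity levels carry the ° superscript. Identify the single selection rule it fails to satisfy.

the ΔS = 0 rule

Initial level: S=3/2, L=1, J=5/2, parity even. Final level: S=1/2, L=2, J=3/2, parity odd.
Parity must change: even → odd — passes.
ΔS = 0: S: 3/2 → 1/2 — fails.
ΔL = 0, ±1 (not L=0↔0): L: 1 → 2, ΔL = +1 — passes.
ΔJ = 0, ±1 (not J=0↔0): J: 5/2 → 3/2, ΔJ = -1 — passes.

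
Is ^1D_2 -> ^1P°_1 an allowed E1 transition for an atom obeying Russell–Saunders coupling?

Reading off the term symbols: S 0→0, L 2→1, J 2→1, parity even→odd.
Parity must change: even → odd — ok.
ΔS = 0: S: 0 → 0 — ok.
ΔL = 0, ±1 (not L=0↔0): L: 2 → 1, ΔL = -1 — ok.
ΔJ = 0, ±1 (not J=0↔0): J: 2 → 1, ΔJ = -1 — ok.
All four E1 rules are satisfied.

allowed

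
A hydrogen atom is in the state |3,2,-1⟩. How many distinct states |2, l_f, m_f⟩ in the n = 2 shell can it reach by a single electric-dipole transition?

2

E1 requires Δl = ±1, so l_f ∈ {1, 3}; with 0 ≤ l_f ≤ n_f−1 = 1, the allowed l_f values are {1}.
For l_f = 1: m_f ∈ {m_i−1, m_i, m_i+1} ∩ [−1, 1] = {-1, 0} → 2 states.
Total: 2.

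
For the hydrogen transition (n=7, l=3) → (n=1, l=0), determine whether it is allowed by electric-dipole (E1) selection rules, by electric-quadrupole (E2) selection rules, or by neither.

neither

Δl = 0 − 3 = -3; l_i + l_f = 3.
E1 (Δl = ±1): not satisfied.
E2 (Δl = 0,±2, l_i+l_f ≥ 2): not satisfied.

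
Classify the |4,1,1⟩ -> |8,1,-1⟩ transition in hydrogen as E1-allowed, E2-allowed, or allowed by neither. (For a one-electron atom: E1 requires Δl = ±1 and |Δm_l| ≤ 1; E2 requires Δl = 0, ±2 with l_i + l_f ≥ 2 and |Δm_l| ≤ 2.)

Δl = 1 − 1 = +0; l_i + l_f = 2.
Δm_l = -2.
E1 (Δl = ±1, |Δm_l| ≤ 1): not satisfied.
E2 (Δl = 0,±2, l_i+l_f ≥ 2, |Δm_l| ≤ 2): satisfied.

E2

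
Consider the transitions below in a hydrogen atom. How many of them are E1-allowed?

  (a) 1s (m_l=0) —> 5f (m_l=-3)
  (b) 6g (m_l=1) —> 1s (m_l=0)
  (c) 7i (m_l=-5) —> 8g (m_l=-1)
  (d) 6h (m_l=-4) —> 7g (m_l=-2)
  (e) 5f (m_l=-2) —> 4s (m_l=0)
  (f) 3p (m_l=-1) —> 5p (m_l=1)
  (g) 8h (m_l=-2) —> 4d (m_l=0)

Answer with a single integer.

0

(a) forbidden — Δl = +3 (E1 requires Δl = ±1); Δm_l = -3 (E1 requires Δm_l = 0, ±1)
(b) forbidden — Δl = -4 (E1 requires Δl = ±1)
(c) forbidden — Δl = -2 (E1 requires Δl = ±1); Δm_l = +4 (E1 requires Δm_l = 0, ±1)
(d) forbidden — Δm_l = +2 (E1 requires Δm_l = 0, ±1)
(e) forbidden — Δl = -3 (E1 requires Δl = ±1); Δm_l = +2 (E1 requires Δm_l = 0, ±1)
(f) forbidden — Δl = +0 (E1 requires Δl = ±1); Δm_l = +2 (E1 requires Δm_l = 0, ±1)
(g) forbidden — Δl = -3 (E1 requires Δl = ±1); Δm_l = +2 (E1 requires Δm_l = 0, ±1)
Total allowed: 0 of 7.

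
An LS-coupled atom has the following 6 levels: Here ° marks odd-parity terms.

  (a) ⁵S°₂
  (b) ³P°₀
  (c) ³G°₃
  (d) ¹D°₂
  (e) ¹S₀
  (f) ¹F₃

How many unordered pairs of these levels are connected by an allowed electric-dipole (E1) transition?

(a)–(b): forbidden (parity, ΔS, ΔJ).
(a)–(c): forbidden (parity, ΔS, ΔL).
(a)–(d): forbidden (parity, ΔS, ΔL).
(a)–(e): forbidden (ΔS, ΔL, ΔJ).
(a)–(f): forbidden (ΔS, ΔL).
(b)–(c): forbidden (parity, ΔL, ΔJ).
(b)–(d): forbidden (parity, ΔS, ΔJ).
(b)–(e): forbidden (ΔS, ΔJ).
(b)–(f): forbidden (ΔS, ΔL, ΔJ).
(c)–(d): forbidden (parity, ΔS, ΔL).
(c)–(e): forbidden (ΔS, ΔL, ΔJ).
(c)–(f): forbidden (ΔS).
(d)–(e): forbidden (ΔL, ΔJ).
(d)–(f): allowed.
(e)–(f): forbidden (parity, ΔL, ΔJ).
Allowed pairs: 1 of 15.

1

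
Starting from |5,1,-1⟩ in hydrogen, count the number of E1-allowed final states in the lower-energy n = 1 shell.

1

E1 requires Δl = ±1, so l_f ∈ {0, 2}; with 0 ≤ l_f ≤ n_f−1 = 0, the allowed l_f values are {0}.
For l_f = 0: m_f ∈ {m_i−1, m_i, m_i+1} ∩ [−0, 0] = {0} → 1 state.
Total: 1.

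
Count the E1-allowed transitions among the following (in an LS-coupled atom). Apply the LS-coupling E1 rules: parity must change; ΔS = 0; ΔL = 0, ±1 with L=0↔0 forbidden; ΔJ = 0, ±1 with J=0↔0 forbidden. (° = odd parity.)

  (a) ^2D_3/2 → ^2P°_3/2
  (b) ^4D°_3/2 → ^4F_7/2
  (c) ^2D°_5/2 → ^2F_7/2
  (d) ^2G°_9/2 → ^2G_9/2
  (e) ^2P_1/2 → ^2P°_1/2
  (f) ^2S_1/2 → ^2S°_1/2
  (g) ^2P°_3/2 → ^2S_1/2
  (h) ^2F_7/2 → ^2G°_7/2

6

(a) allowed
(b) forbidden (ΔJ fails)
(c) allowed
(d) allowed
(e) allowed
(f) forbidden (ΔL fails)
(g) allowed
(h) allowed
Total allowed: 6 of 8.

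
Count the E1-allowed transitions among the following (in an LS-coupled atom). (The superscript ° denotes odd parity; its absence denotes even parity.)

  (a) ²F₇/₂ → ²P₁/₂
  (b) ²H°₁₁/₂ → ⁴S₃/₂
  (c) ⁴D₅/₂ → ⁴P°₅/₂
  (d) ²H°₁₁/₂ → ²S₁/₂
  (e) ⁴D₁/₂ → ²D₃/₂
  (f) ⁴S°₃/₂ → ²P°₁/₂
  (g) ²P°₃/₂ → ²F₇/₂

(a) forbidden (parity, ΔL, ΔJ fail)
(b) forbidden (ΔS, ΔL, ΔJ fail)
(c) allowed
(d) forbidden (ΔL, ΔJ fail)
(e) forbidden (parity, ΔS fail)
(f) forbidden (parity, ΔS fail)
(g) forbidden (ΔL, ΔJ fail)
Total allowed: 1 of 7.

1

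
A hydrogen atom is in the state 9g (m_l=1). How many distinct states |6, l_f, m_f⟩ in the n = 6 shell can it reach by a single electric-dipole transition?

6

E1 requires Δl = ±1, so l_f ∈ {3, 5}; with 0 ≤ l_f ≤ n_f−1 = 5, the allowed l_f values are {3, 5}.
For l_f = 3: m_f ∈ {m_i−1, m_i, m_i+1} ∩ [−3, 3] = {0, 1, 2} → 3 states.
For l_f = 5: m_f ∈ {m_i−1, m_i, m_i+1} ∩ [−5, 5] = {0, 1, 2} → 3 states.
Total: 6.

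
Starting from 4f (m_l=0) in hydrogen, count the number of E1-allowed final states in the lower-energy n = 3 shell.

3

E1 requires Δl = ±1, so l_f ∈ {2, 4}; with 0 ≤ l_f ≤ n_f−1 = 2, the allowed l_f values are {2}.
For l_f = 2: m_f ∈ {m_i−1, m_i, m_i+1} ∩ [−2, 2] = {-1, 0, 1} → 3 states.
Total: 3.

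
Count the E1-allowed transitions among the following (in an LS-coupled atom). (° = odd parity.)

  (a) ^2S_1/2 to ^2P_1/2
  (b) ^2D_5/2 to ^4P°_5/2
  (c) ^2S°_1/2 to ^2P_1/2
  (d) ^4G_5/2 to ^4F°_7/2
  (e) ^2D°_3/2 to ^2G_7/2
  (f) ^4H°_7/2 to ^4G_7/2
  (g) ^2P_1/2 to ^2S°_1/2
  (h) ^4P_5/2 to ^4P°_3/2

5

(a) forbidden (parity fails)
(b) forbidden (ΔS fails)
(c) allowed
(d) allowed
(e) forbidden (ΔL, ΔJ fail)
(f) allowed
(g) allowed
(h) allowed
Total allowed: 5 of 8.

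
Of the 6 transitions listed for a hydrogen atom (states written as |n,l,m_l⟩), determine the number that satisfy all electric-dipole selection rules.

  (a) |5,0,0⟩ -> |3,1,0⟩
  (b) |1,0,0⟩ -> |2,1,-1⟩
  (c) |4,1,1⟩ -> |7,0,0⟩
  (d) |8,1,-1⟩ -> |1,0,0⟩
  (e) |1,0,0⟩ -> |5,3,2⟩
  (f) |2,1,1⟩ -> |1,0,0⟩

5

(a) allowed
(b) allowed
(c) allowed
(d) allowed
(e) forbidden — Δl = +3 (E1 requires Δl = ±1); Δm_l = +2 (E1 requires Δm_l = 0, ±1)
(f) allowed
Total allowed: 5 of 6.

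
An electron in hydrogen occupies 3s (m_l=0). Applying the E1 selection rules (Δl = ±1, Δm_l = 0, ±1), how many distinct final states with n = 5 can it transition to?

E1 requires Δl = ±1, so l_f ∈ {-1, 1}; with 0 ≤ l_f ≤ n_f−1 = 4, the allowed l_f values are {1}.
For l_f = 1: m_f ∈ {m_i−1, m_i, m_i+1} ∩ [−1, 1] = {-1, 0, 1} → 3 states.
Total: 3.

3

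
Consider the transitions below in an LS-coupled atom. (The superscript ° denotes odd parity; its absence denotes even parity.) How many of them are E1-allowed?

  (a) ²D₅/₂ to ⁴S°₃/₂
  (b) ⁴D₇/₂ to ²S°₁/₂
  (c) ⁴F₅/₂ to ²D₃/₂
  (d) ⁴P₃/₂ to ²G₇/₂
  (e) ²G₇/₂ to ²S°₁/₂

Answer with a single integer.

0

(a) forbidden (ΔS, ΔL fail)
(b) forbidden (ΔS, ΔL, ΔJ fail)
(c) forbidden (parity, ΔS fail)
(d) forbidden (parity, ΔS, ΔL, ΔJ fail)
(e) forbidden (ΔL, ΔJ fail)
Total allowed: 0 of 5.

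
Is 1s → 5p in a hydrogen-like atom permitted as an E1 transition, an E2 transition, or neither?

Δl = 1 − 0 = +1; l_i + l_f = 1.
E1 (Δl = ±1): satisfied.
E2 (Δl = 0,±2, l_i+l_f ≥ 2): not satisfied.

E1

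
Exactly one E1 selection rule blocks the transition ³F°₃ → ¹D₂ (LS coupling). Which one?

the ΔS = 0 rule

Parity must change: odd → even — ok.
ΔS = 0: S: 1 → 0 — fails.
ΔL = 0, ±1 (not L=0↔0): L: 3 → 2, ΔL = -1 — ok.
ΔJ = 0, ±1 (not J=0↔0): J: 3 → 2, ΔJ = -1 — ok.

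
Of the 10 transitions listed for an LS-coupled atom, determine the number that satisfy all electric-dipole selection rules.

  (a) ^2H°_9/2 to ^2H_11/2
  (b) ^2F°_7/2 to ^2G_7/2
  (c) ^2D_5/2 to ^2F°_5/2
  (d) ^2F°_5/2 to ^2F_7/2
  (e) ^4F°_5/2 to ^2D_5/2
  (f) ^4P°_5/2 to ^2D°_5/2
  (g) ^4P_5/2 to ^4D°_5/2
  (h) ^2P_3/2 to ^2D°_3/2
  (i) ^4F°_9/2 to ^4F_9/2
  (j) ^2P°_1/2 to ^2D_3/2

8

(a) allowed
(b) allowed
(c) allowed
(d) allowed
(e) forbidden (ΔS fails)
(f) forbidden (parity, ΔS fail)
(g) allowed
(h) allowed
(i) allowed
(j) allowed
Total allowed: 8 of 10.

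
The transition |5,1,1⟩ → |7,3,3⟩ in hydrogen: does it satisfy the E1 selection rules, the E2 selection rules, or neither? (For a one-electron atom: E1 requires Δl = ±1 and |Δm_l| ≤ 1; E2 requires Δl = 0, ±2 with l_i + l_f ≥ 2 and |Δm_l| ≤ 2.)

E2

Δl = 3 − 1 = +2; l_i + l_f = 4.
Δm_l = +2.
E1 (Δl = ±1, |Δm_l| ≤ 1): not satisfied.
E2 (Δl = 0,±2, l_i+l_f ≥ 2, |Δm_l| ≤ 2): satisfied.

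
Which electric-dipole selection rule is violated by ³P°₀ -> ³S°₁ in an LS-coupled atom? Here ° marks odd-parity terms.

parity

Initial level: S=1, L=1, J=0, parity odd. Final level: S=1, L=0, J=1, parity odd.
Parity must change: odd → odd — fails.
ΔS = 0: S: 1 → 1 — ok.
ΔL = 0, ±1 (not L=0↔0): L: 1 → 0, ΔL = -1 — ok.
ΔJ = 0, ±1 (not J=0↔0): J: 0 → 1, ΔJ = +1 — ok.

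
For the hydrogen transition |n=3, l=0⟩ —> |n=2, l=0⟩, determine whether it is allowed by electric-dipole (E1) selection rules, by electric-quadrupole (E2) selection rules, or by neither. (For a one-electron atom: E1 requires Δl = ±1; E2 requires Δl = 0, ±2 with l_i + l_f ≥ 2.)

neither

Δl = 0 − 0 = +0; l_i + l_f = 0.
E1 (Δl = ±1): not satisfied.
E2 (Δl = 0,±2, l_i+l_f ≥ 2): not satisfied.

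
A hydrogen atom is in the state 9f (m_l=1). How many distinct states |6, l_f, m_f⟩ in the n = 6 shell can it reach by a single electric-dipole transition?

6

E1 requires Δl = ±1, so l_f ∈ {2, 4}; with 0 ≤ l_f ≤ n_f−1 = 5, the allowed l_f values are {2, 4}.
For l_f = 2: m_f ∈ {m_i−1, m_i, m_i+1} ∩ [−2, 2] = {0, 1, 2} → 3 states.
For l_f = 4: m_f ∈ {m_i−1, m_i, m_i+1} ∩ [−4, 4] = {0, 1, 2} → 3 states.
Total: 6.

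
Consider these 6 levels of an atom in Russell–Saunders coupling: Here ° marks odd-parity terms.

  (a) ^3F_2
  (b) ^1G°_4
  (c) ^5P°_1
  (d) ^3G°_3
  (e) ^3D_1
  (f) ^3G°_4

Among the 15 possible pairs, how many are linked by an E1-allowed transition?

1

(a)–(b): forbidden (ΔS, ΔJ).
(a)–(c): forbidden (ΔS, ΔL).
(a)–(d): allowed.
(a)–(e): forbidden (parity).
(a)–(f): forbidden (ΔJ).
(b)–(c): forbidden (parity, ΔS, ΔL, ΔJ).
(b)–(d): forbidden (parity, ΔS).
(b)–(e): forbidden (ΔS, ΔL, ΔJ).
(b)–(f): forbidden (parity, ΔS).
(c)–(d): forbidden (parity, ΔS, ΔL, ΔJ).
(c)–(e): forbidden (ΔS).
(c)–(f): forbidden (parity, ΔS, ΔL, ΔJ).
(d)–(e): forbidden (ΔL, ΔJ).
(d)–(f): forbidden (parity).
(e)–(f): forbidden (ΔL, ΔJ).
Allowed pairs: 1 of 15.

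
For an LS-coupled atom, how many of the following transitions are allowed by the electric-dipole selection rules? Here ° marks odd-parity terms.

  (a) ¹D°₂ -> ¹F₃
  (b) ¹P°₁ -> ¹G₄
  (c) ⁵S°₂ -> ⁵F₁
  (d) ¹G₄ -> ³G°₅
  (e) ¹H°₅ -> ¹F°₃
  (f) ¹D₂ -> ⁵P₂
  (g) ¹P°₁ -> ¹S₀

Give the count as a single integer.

(a) allowed
(b) forbidden (ΔL, ΔJ fail)
(c) forbidden (ΔL fails)
(d) forbidden (ΔS fails)
(e) forbidden (parity, ΔL, ΔJ fail)
(f) forbidden (parity, ΔS fail)
(g) allowed
Total allowed: 2 of 7.

2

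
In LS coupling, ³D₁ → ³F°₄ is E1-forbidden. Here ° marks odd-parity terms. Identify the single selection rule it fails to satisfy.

ΔL = 0, ±1 (not L=0↔0): L: 2 → 3, ΔL = +1 — ok.
Parity must change: even → odd — ok.
ΔJ = 0, ±1 (not J=0↔0): J: 1 → 4, ΔJ = +3 — fails.
ΔS = 0: S: 1 → 1 — ok.

the ΔJ = 0, ±1 rule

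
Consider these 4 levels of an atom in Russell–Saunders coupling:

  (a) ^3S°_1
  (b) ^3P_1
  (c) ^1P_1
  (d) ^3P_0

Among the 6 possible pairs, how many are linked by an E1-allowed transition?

2

(a)–(b): allowed.
(a)–(c): forbidden (ΔS).
(a)–(d): allowed.
(b)–(c): forbidden (parity, ΔS).
(b)–(d): forbidden (parity).
(c)–(d): forbidden (parity, ΔS).
Allowed pairs: 2 of 6.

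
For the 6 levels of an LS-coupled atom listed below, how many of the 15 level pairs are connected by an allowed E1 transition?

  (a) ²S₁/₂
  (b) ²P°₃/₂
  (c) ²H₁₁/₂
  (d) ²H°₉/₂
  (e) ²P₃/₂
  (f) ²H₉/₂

(a)–(b): allowed.
(a)–(c): forbidden (parity, ΔL, ΔJ).
(a)–(d): forbidden (ΔL, ΔJ).
(a)–(e): forbidden (parity).
(a)–(f): forbidden (parity, ΔL, ΔJ).
(b)–(c): forbidden (ΔL, ΔJ).
(b)–(d): forbidden (parity, ΔL, ΔJ).
(b)–(e): allowed.
(b)–(f): forbidden (ΔL, ΔJ).
(c)–(d): allowed.
(c)–(e): forbidden (parity, ΔL, ΔJ).
(c)–(f): forbidden (parity).
(d)–(e): forbidden (ΔL, ΔJ).
(d)–(f): allowed.
(e)–(f): forbidden (parity, ΔL, ΔJ).
Allowed pairs: 4 of 15.

4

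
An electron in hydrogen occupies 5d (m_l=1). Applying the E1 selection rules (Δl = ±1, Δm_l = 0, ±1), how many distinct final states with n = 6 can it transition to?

E1 requires Δl = ±1, so l_f ∈ {1, 3}; with 0 ≤ l_f ≤ n_f−1 = 5, the allowed l_f values are {1, 3}.
For l_f = 1: m_f ∈ {m_i−1, m_i, m_i+1} ∩ [−1, 1] = {0, 1} → 2 states.
For l_f = 3: m_f ∈ {m_i−1, m_i, m_i+1} ∩ [−3, 3] = {0, 1, 2} → 3 states.
Total: 5.

5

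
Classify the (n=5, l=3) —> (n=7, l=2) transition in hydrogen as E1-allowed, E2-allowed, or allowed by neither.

Δl = 2 − 3 = -1; l_i + l_f = 5.
E1 (Δl = ±1): satisfied.
E2 (Δl = 0,±2, l_i+l_f ≥ 2): not satisfied.

E1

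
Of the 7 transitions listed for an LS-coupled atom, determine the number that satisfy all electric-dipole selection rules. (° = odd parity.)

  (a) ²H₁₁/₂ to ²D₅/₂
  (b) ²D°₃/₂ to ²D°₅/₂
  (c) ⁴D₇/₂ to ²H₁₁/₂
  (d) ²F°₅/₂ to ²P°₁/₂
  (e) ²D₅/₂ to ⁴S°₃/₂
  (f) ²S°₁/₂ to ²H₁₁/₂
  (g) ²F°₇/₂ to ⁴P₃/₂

(a) forbidden (parity, ΔL, ΔJ fail)
(b) forbidden (parity fails)
(c) forbidden (parity, ΔS, ΔL, ΔJ fail)
(d) forbidden (parity, ΔL, ΔJ fail)
(e) forbidden (ΔS, ΔL fail)
(f) forbidden (ΔL, ΔJ fail)
(g) forbidden (ΔS, ΔL, ΔJ fail)
Total allowed: 0 of 7.

0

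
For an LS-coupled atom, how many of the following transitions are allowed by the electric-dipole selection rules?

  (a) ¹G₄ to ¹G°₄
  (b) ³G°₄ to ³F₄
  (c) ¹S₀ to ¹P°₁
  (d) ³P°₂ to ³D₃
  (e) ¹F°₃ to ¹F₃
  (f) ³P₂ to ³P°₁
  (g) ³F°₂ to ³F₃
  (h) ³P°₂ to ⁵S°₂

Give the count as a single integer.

(a) allowed
(b) allowed
(c) allowed
(d) allowed
(e) allowed
(f) allowed
(g) allowed
(h) forbidden (parity, ΔS fail)
Total allowed: 7 of 8.

7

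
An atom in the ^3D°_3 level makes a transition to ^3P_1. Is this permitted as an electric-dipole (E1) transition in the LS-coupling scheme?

ΔJ = 0, ±1 (not J=0↔0): J: 3 → 1, ΔJ = -2 — fails.
Parity must change: odd → even — passes.
ΔL = 0, ±1 (not L=0↔0): L: 2 → 1, ΔL = -1 — passes.
ΔS = 0: S: 1 → 1 — passes.
Rule(s) violated: ΔJ.

forbidden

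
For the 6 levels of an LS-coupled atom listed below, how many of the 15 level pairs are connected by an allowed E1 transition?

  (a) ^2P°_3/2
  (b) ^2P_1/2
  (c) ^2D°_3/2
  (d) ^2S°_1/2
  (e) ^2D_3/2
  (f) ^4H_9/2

(a)–(b): allowed.
(a)–(c): forbidden (parity).
(a)–(d): forbidden (parity).
(a)–(e): allowed.
(a)–(f): forbidden (ΔS, ΔL, ΔJ).
(b)–(c): allowed.
(b)–(d): allowed.
(b)–(e): forbidden (parity).
(b)–(f): forbidden (parity, ΔS, ΔL, ΔJ).
(c)–(d): forbidden (parity, ΔL).
(c)–(e): allowed.
(c)–(f): forbidden (ΔS, ΔL, ΔJ).
(d)–(e): forbidden (ΔL).
(d)–(f): forbidden (ΔS, ΔL, ΔJ).
(e)–(f): forbidden (parity, ΔS, ΔL, ΔJ).
Allowed pairs: 5 of 15.

5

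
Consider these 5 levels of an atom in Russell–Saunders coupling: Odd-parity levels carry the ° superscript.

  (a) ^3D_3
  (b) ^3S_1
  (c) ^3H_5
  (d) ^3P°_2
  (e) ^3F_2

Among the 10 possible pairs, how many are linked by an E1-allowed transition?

2

(a)–(b): forbidden (parity, ΔL, ΔJ).
(a)–(c): forbidden (parity, ΔL, ΔJ).
(a)–(d): allowed.
(a)–(e): forbidden (parity).
(b)–(c): forbidden (parity, ΔL, ΔJ).
(b)–(d): allowed.
(b)–(e): forbidden (parity, ΔL).
(c)–(d): forbidden (ΔL, ΔJ).
(c)–(e): forbidden (parity, ΔL, ΔJ).
(d)–(e): forbidden (ΔL).
Allowed pairs: 2 of 10.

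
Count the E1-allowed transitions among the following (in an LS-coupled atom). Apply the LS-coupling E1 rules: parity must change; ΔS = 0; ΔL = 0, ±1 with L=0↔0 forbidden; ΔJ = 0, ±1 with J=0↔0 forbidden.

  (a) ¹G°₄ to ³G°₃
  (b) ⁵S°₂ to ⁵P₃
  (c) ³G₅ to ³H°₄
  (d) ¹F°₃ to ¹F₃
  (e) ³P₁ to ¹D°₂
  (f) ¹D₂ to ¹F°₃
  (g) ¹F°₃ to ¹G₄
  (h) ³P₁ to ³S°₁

(a) forbidden (parity, ΔS fail)
(b) allowed
(c) allowed
(d) allowed
(e) forbidden (ΔS fails)
(f) allowed
(g) allowed
(h) allowed
Total allowed: 6 of 8.

6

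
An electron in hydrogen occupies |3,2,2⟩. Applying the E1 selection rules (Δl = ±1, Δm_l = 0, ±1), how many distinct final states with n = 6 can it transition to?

E1 requires Δl = ±1, so l_f ∈ {1, 3}; with 0 ≤ l_f ≤ n_f−1 = 5, the allowed l_f values are {1, 3}.
For l_f = 1: m_f ∈ {m_i−1, m_i, m_i+1} ∩ [−1, 1] = {1} → 1 state.
For l_f = 3: m_f ∈ {m_i−1, m_i, m_i+1} ∩ [−3, 3] = {1, 2, 3} → 3 states.
Total: 4.

4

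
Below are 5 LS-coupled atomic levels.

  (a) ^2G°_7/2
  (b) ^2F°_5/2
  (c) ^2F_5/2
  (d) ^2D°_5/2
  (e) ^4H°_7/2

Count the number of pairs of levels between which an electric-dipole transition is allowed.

3

(a)–(b): forbidden (parity).
(a)–(c): allowed.
(a)–(d): forbidden (parity, ΔL).
(a)–(e): forbidden (parity, ΔS).
(b)–(c): allowed.
(b)–(d): forbidden (parity).
(b)–(e): forbidden (parity, ΔS, ΔL).
(c)–(d): allowed.
(c)–(e): forbidden (ΔS, ΔL).
(d)–(e): forbidden (parity, ΔS, ΔL).
Allowed pairs: 3 of 10.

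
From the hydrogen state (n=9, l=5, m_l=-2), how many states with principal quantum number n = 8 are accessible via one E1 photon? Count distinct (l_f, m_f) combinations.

6

E1 requires Δl = ±1, so l_f ∈ {4, 6}; with 0 ≤ l_f ≤ n_f−1 = 7, the allowed l_f values are {4, 6}.
For l_f = 4: m_f ∈ {m_i−1, m_i, m_i+1} ∩ [−4, 4] = {-3, -2, -1} → 3 states.
For l_f = 6: m_f ∈ {m_i−1, m_i, m_i+1} ∩ [−6, 6] = {-3, -2, -1} → 3 states.
Total: 6.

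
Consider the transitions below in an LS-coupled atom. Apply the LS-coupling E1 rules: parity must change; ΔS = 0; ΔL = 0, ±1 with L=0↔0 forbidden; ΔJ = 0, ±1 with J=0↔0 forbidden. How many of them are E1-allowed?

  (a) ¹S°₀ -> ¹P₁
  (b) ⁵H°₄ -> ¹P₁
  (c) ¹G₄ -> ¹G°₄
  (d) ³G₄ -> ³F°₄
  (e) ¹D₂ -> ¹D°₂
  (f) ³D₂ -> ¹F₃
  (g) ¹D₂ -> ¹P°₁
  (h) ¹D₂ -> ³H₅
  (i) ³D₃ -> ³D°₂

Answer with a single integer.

6

(a) allowed
(b) forbidden (ΔS, ΔL, ΔJ fail)
(c) allowed
(d) allowed
(e) allowed
(f) forbidden (parity, ΔS fail)
(g) allowed
(h) forbidden (parity, ΔS, ΔL, ΔJ fail)
(i) allowed
Total allowed: 6 of 9.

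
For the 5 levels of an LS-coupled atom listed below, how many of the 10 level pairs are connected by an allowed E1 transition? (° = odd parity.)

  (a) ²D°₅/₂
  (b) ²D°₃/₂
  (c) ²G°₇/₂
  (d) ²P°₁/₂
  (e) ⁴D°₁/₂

(a)–(b): forbidden (parity).
(a)–(c): forbidden (parity, ΔL).
(a)–(d): forbidden (parity, ΔJ).
(a)–(e): forbidden (parity, ΔS, ΔJ).
(b)–(c): forbidden (parity, ΔL, ΔJ).
(b)–(d): forbidden (parity).
(b)–(e): forbidden (parity, ΔS).
(c)–(d): forbidden (parity, ΔL, ΔJ).
(c)–(e): forbidden (parity, ΔS, ΔL, ΔJ).
(d)–(e): forbidden (parity, ΔS).
Allowed pairs: 0 of 10.

0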